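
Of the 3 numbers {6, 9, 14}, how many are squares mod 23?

2

(6/23) = +1 → QR.
(9/23) = +1 → QR.
(14/23) = -1 → non-residue.
Total quadratic residues among the 3: 2.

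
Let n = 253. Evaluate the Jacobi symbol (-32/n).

-1

First reduce: -32 ≡ 221 (mod 253).
Reciprocity: 221 ≡ 1 and 253 ≡ 1 (mod 4), so (221/253) = +(253/221).
Reduce top mod 221: now compute (32/221).
Pull out 2^5: since 221 ≡ 5 (mod 8), (2/221) = -1, so (2/221)^5 = -1.
Reached (1/221) = 1. Collecting the sign flips along the way, the symbol is -1.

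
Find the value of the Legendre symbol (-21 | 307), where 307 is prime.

Euler's criterion: (-21/307) ≡ 286^153 (mod 307).
286^2 ≡ 134 (mod 307)
286^4 ≡ 150 (mod 307)
286^8 ≡ 89 (mod 307)
286^16 ≡ 246 (mod 307)
286^32 ≡ 37 (mod 307)
286^64 ≡ 141 (mod 307)
286^128 ≡ 233 (mod 307)
286^153 = 286^(128+16+8+1) ≡ 1 (mod 307).
Result is 1, so (-21/307) = 1.

1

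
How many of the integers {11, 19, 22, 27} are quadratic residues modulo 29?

(11/29) = -1 → non-residue.
(19/29) = -1 → non-residue.
(22/29) = +1 → QR.
(27/29) = -1 → non-residue.
Total quadratic residues among the 4: 1.

1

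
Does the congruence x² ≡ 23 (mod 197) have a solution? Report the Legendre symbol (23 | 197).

1

Reciprocity: 23 ≡ 3 and 197 ≡ 1 (mod 4), so (23/197) = +(197/23).
Reduce top mod 23: now compute (13/23).
Reciprocity: 13 ≡ 1 and 23 ≡ 3 (mod 4), so (13/23) = +(23/13).
Reduce top mod 13: now compute (10/13).
Pull out 2: since 13 ≡ 5 (mod 8), (2/13) = -1.
Reciprocity: 5 ≡ 1 and 13 ≡ 1 (mod 4), so (5/13) = +(13/5).
Reduce top mod 5: now compute (3/5).
Reciprocity: 3 ≡ 3 and 5 ≡ 1 (mod 4), so (3/5) = +(5/3).
Reduce top mod 3: now compute (2/3).
Pull out 2: since 3 ≡ 3 (mod 8), (2/3) = -1.
Reached (1/3) = 1. Collecting the sign flips along the way, the symbol is +1.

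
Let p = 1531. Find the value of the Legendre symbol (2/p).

-1

Pull out 2: since 1531 ≡ 3 (mod 8), (2/1531) = -1.
Reached (1/1531) = 1. Collecting the sign flips along the way, the symbol is -1.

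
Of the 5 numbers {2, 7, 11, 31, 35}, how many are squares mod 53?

2

(2/53) = -1 → non-residue.
(7/53) = +1 → QR.
(11/53) = +1 → QR.
(31/53) = -1 → non-residue.
(35/53) = -1 → non-residue.
Total quadratic residues among the 5: 2.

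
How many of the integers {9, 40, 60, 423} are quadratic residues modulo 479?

3

(9/479) = +1 → QR.
(40/479) = +1 → QR.
(60/479) = +1 → QR.
(423/479) = -1 → non-residue.
Total quadratic residues among the 4: 3.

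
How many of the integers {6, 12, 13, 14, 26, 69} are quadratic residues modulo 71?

(6/71) = +1 → QR.
(12/71) = +1 → QR.
(13/71) = -1 → non-residue.
(14/71) = -1 → non-residue.
(26/71) = -1 → non-residue.
(69/71) = -1 → non-residue.
Total quadratic residues among the 6: 2.

2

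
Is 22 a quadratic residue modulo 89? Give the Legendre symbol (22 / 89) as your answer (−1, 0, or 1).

1

Pull out 2: since 89 ≡ 1 (mod 8), (2/89) = +1.
Reciprocity: 11 ≡ 3 and 89 ≡ 1 (mod 4), so (11/89) = +(89/11).
Reduce top mod 11: now compute (1/11).
Reached (1/11) = 1. Collecting the sign flips along the way, the symbol is +1.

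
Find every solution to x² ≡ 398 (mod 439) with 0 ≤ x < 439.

Since 439 ≡ 3 (mod 4), a square root of 398 is 398^((439+1)/4) = 398^110 mod 439.
Repeated squaring: 398^2≡364, 398^4≡357, 398^8≡139, 398^16≡5, 398^32≡25, 398^64≡186 (mod 439).
398^110 = 398^(64+32+8+4+2) ≡ 129 (mod 439).
Check: 129² = 16641 ≡ 398 (mod 439). The two roots are 129 and 310.

129, 310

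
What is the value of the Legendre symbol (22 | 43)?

Pull out 2: since 43 ≡ 3 (mod 8), (2/43) = -1.
Reciprocity: 11 ≡ 3 and 43 ≡ 3 (mod 4), so (11/43) = −(43/11).
Reduce top mod 11: now compute (10/11).
Pull out 2: since 11 ≡ 3 (mod 8), (2/11) = -1.
Reciprocity: 5 ≡ 1 and 11 ≡ 3 (mod 4), so (5/11) = +(11/5).
Reduce top mod 5: now compute (1/5).
Reached (1/5) = 1. Collecting the sign flips along the way, the symbol is -1.

-1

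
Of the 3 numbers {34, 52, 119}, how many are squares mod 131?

(34/131) = +1 → QR.
(52/131) = +1 → QR.
(119/131) = -1 → non-residue.
Total quadratic residues among the 3: 2.

2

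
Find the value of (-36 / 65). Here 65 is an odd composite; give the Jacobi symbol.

1

First reduce: -36 ≡ 29 (mod 65).
Reciprocity: 29 ≡ 1 and 65 ≡ 1 (mod 4), so (29/65) = +(65/29).
Reduce top mod 29: now compute (7/29).
Reciprocity: 7 ≡ 3 and 29 ≡ 1 (mod 4), so (7/29) = +(29/7).
Reduce top mod 7: now compute (1/7).
Reached (1/7) = 1. Collecting the sign flips along the way, the symbol is +1.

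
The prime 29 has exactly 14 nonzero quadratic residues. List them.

1, 4, 5, 6, 7, 9, 13, 16, 20, 22, 23, 24, 25, 28

Square k = 1,…,14 (k and 29−k give the same square):
1²=1, 2²=4, 3²=9, 4²=16, 5²=25, 6²≡7, 7²≡20, 8²≡6, 9²≡23, 10²≡13, 11²≡5, 12²≡28, 13²≡24, 14²≡22 (mod 29).
So the quadratic residues mod 29 are {1, 4, 5, 6, 7, 9, 13, 16, 20, 22, 23, 24, 25, 28}.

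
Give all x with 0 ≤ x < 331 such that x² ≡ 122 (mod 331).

Since 331 ≡ 3 (mod 4), a square root of 122 is 122^((331+1)/4) = 122^83 mod 331.
Repeated squaring: 122^2≡320, 122^4≡121, 122^8≡77, 122^16≡302, 122^32≡179, 122^64≡265 (mod 331).
122^83 = 122^(64+16+2+1) ≡ 303 (mod 331).
Check: 303² = 91809 ≡ 122 (mod 331). The two roots are 28 and 303.

28, 303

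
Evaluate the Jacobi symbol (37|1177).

1

Reciprocity: 37 ≡ 1 and 1177 ≡ 1 (mod 4), so (37/1177) = +(1177/37).
Reduce top mod 37: now compute (30/37).
Pull out 2: since 37 ≡ 5 (mod 8), (2/37) = -1.
Reciprocity: 15 ≡ 3 and 37 ≡ 1 (mod 4), so (15/37) = +(37/15).
Reduce top mod 15: now compute (7/15).
Reciprocity: 7 ≡ 3 and 15 ≡ 3 (mod 4), so (7/15) = −(15/7).
Reduce top mod 7: now compute (1/7).
Reached (1/7) = 1. Collecting the sign flips along the way, the symbol is +1.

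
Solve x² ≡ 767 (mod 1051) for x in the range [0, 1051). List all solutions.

Since 1051 ≡ 3 (mod 4), a square root of 767 is 767^((1051+1)/4) = 767^263 mod 1051.
Repeated squaring: 767^2≡780, 767^4≡922, 767^8≡876, 767^16≡146, 767^32≡296, 767^64≡383, 767^128≡600, 767^256≡558 (mod 1051).
767^263 = 767^(256+4+2+1) ≡ 144 (mod 1051).
Check: 144² = 20736 ≡ 767 (mod 1051). The two roots are 144 and 907.

144, 907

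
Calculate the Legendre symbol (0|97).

0

Top reduces to 0: gcd > 1, so the symbol is 0.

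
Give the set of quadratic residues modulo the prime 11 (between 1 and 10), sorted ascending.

Square k = 1,…,5 (k and 11−k give the same square):
1²=1, 2²=4, 3²=9, 4²≡5, 5²≡3 (mod 11).
So the quadratic residues mod 11 are {1, 3, 4, 5, 9}.

1 3 4 5 9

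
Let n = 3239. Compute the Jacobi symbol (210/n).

Pull out 2: since 3239 ≡ 7 (mod 8), (2/3239) = +1.
Reciprocity: 105 ≡ 1 and 3239 ≡ 3 (mod 4), so (105/3239) = +(3239/105).
Reduce top mod 105: now compute (89/105).
Reciprocity: 89 ≡ 1 and 105 ≡ 1 (mod 4), so (89/105) = +(105/89).
Reduce top mod 89: now compute (16/89).
Pull out 2^4: since 89 ≡ 1 (mod 8), (2/89) = +1, so (2/89)^4 = +1.
Reached (1/89) = 1. Collecting the sign flips along the way, the symbol is +1.

1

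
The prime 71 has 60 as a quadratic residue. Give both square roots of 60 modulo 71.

29, 42

Since 71 ≡ 3 (mod 4), a square root of 60 is 60^((71+1)/4) = 60^18 mod 71.
Repeated squaring: 60^2≡50, 60^4≡15, 60^8≡12, 60^16≡2 (mod 71).
60^18 = 60^(16+2) ≡ 29 (mod 71).
Check: 29² = 841 ≡ 60 (mod 71). The two roots are 29 and 42.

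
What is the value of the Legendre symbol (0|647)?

0

Top reduces to 0: gcd > 1, so the symbol is 0.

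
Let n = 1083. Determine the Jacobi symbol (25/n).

Reciprocity: 25 ≡ 1 and 1083 ≡ 3 (mod 4), so (25/1083) = +(1083/25).
Reduce top mod 25: now compute (8/25).
Pull out 2^3: since 25 ≡ 1 (mod 8), (2/25) = +1, so (2/25)^3 = +1.
Reached (1/25) = 1. Collecting the sign flips along the way, the symbol is +1.

1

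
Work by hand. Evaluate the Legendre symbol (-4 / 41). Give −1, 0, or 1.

1

Euler's criterion: (-4/41) ≡ 37^20 (mod 41).
37^2 ≡ 16 (mod 41)
37^4 ≡ 10 (mod 41)
37^8 ≡ 18 (mod 41)
37^16 ≡ 37 (mod 41)
37^20 = 37^(16+4) ≡ 1 (mod 41).
Result is 1, so (-4/41) = 1.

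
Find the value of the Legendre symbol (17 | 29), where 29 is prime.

-1

Reciprocity: 17 ≡ 1 and 29 ≡ 1 (mod 4), so (17/29) = +(29/17).
Reduce top mod 17: now compute (12/17).
Pull out 2^2: since 17 ≡ 1 (mod 8), (2/17) = +1, so (2/17)^2 = +1.
Reciprocity: 3 ≡ 3 and 17 ≡ 1 (mod 4), so (3/17) = +(17/3).
Reduce top mod 3: now compute (2/3).
Pull out 2: since 3 ≡ 3 (mod 8), (2/3) = -1.
Reached (1/3) = 1. Collecting the sign flips along the way, the symbol is -1.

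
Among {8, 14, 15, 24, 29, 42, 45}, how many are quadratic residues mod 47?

(8/47) = +1 → QR.
(14/47) = +1 → QR.
(15/47) = -1 → non-residue.
(24/47) = +1 → QR.
(29/47) = -1 → non-residue.
(42/47) = +1 → QR.
(45/47) = -1 → non-residue.
Total quadratic residues among the 7: 4.

4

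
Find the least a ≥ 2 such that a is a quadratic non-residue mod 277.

(2/277) = −1, so 2 is the smallest positive non-residue mod 277.

2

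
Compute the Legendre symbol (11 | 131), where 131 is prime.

Reciprocity: 11 ≡ 3 and 131 ≡ 3 (mod 4), so (11/131) = −(131/11).
Reduce top mod 11: now compute (10/11).
Pull out 2: since 11 ≡ 3 (mod 8), (2/11) = -1.
Reciprocity: 5 ≡ 1 and 11 ≡ 3 (mod 4), so (5/11) = +(11/5).
Reduce top mod 5: now compute (1/5).
Reached (1/5) = 1. Collecting the sign flips along the way, the symbol is +1.

1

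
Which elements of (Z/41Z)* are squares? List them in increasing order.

1 2 4 5 8 9 10 16 18 20 21 23 25 31 32 33 36 37 39 40

Square k = 1,…,20 (k and 41−k give the same square):
1²=1, 2²=4, 3²=9, 4²=16, 5²=25, 6²=36, 7²≡8, 8²≡23, 9²≡40, 10²≡18, 11²≡39, 12²≡21, 13²≡5, 14²≡32, 15²≡20, 16²≡10, 17²≡2, 18²≡37, 19²≡33, 20²≡31 (mod 41).
So the quadratic residues mod 41 are {1, 2, 4, 5, 8, 9, 10, 16, 18, 20, 21, 23, 25, 31, 32, 33, 36, 37, 39, 40}.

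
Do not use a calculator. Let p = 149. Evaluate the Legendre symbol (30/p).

Euler's criterion: (30/149) ≡ 30^74 (mod 149).
30^2 ≡ 6 (mod 149)
30^4 ≡ 36 (mod 149)
30^8 ≡ 104 (mod 149)
30^16 ≡ 88 (mod 149)
30^32 ≡ 145 (mod 149)
30^64 ≡ 16 (mod 149)
30^74 = 30^(64+8+2) ≡ 1 (mod 149).
Result is 1, so (30/149) = 1.

1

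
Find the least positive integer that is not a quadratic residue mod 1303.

3

(2/1303) = +1, so 2 is a residue.
(3/1303) = −1, so 3 is the smallest positive non-residue mod 1303.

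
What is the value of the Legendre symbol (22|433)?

Euler's criterion: (22/433) ≡ 22^216 (mod 433).
22^2 ≡ 51 (mod 433)
22^4 ≡ 3 (mod 433)
22^8 ≡ 9 (mod 433)
22^16 ≡ 81 (mod 433)
22^32 ≡ 66 (mod 433)
22^64 ≡ 26 (mod 433)
22^128 ≡ 243 (mod 433)
22^216 = 22^(128+64+16+8) ≡ 1 (mod 433).
Result is 1, so (22/433) = 1.

1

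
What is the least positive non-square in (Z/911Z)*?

7

(2/911) = +1, so 2 is a residue.
(3/911) = +1, so 3 is a residue.
(4/911) = +1, so 4 is a residue.
(5/911) = +1, so 5 is a residue.
(6/911) = +1, so 6 is a residue.
(7/911) = −1, so 7 is the smallest positive non-residue mod 911.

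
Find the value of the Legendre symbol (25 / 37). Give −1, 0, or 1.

1

Reciprocity: 25 ≡ 1 and 37 ≡ 1 (mod 4), so (25/37) = +(37/25).
Reduce top mod 25: now compute (12/25).
Pull out 2^2: since 25 ≡ 1 (mod 8), (2/25) = +1, so (2/25)^2 = +1.
Reciprocity: 3 ≡ 3 and 25 ≡ 1 (mod 4), so (3/25) = +(25/3).
Reduce top mod 3: now compute (1/3).
Reached (1/3) = 1. Collecting the sign flips along the way, the symbol is +1.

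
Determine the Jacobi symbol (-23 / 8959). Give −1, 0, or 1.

1

First reduce: -23 ≡ 8936 (mod 8959).
Pull out 2^3: since 8959 ≡ 7 (mod 8), (2/8959) = +1, so (2/8959)^3 = +1.
Reciprocity: 1117 ≡ 1 and 8959 ≡ 3 (mod 4), so (1117/8959) = +(8959/1117).
Reduce top mod 1117: now compute (23/1117).
Reciprocity: 23 ≡ 3 and 1117 ≡ 1 (mod 4), so (23/1117) = +(1117/23).
Reduce top mod 23: now compute (13/23).
Reciprocity: 13 ≡ 1 and 23 ≡ 3 (mod 4), so (13/23) = +(23/13).
Reduce top mod 13: now compute (10/13).
Pull out 2: since 13 ≡ 5 (mod 8), (2/13) = -1.
Reciprocity: 5 ≡ 1 and 13 ≡ 1 (mod 4), so (5/13) = +(13/5).
Reduce top mod 5: now compute (3/5).
Reciprocity: 3 ≡ 3 and 5 ≡ 1 (mod 4), so (3/5) = +(5/3).
Reduce top mod 3: now compute (2/3).
Pull out 2: since 3 ≡ 3 (mod 8), (2/3) = -1.
Reached (1/3) = 1. Collecting the sign flips along the way, the symbol is +1.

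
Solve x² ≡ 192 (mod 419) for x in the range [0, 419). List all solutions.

Since 419 ≡ 3 (mod 4), a square root of 192 is 192^((419+1)/4) = 192^105 mod 419.
Repeated squaring: 192^2≡411, 192^4≡64, 192^8≡325, 192^16≡37, 192^32≡112, 192^64≡393 (mod 419).
192^105 = 192^(64+32+8+1) ≡ 187 (mod 419).
Check: 187² = 34969 ≡ 192 (mod 419). The two roots are 187 and 232.

187, 232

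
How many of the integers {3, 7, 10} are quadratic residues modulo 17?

0

(3/17) = -1 → non-residue.
(7/17) = -1 → non-residue.
(10/17) = -1 → non-residue.
Total quadratic residues among the 3: 0.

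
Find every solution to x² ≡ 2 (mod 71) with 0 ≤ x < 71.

12, 59

Since 71 ≡ 3 (mod 4), a square root of 2 is 2^((71+1)/4) = 2^18 mod 71.
Repeated squaring: 2^2≡4, 2^4≡16, 2^8≡43, 2^16≡3 (mod 71).
2^18 = 2^(16+2) ≡ 12 (mod 71).
Check: 12² = 144 ≡ 2 (mod 71). The two roots are 12 and 59.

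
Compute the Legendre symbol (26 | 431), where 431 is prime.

-1

Euler's criterion: (26/431) ≡ 26^215 (mod 431).
26^2 ≡ 245 (mod 431)
26^4 ≡ 116 (mod 431)
26^8 ≡ 95 (mod 431)
26^16 ≡ 405 (mod 431)
26^32 ≡ 245 (mod 431)
26^64 ≡ 116 (mod 431)
26^128 ≡ 95 (mod 431)
26^215 = 26^(128+64+16+4+2+1) ≡ 430 (mod 431).
Result is 430 ≡ −1, so (26/431) = −1.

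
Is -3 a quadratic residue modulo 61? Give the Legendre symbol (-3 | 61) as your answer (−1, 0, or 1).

First reduce: -3 ≡ 58 (mod 61).
Pull out 2: since 61 ≡ 5 (mod 8), (2/61) = -1.
Reciprocity: 29 ≡ 1 and 61 ≡ 1 (mod 4), so (29/61) = +(61/29).
Reduce top mod 29: now compute (3/29).
Reciprocity: 3 ≡ 3 and 29 ≡ 1 (mod 4), so (3/29) = +(29/3).
Reduce top mod 3: now compute (2/3).
Pull out 2: since 3 ≡ 3 (mod 8), (2/3) = -1.
Reached (1/3) = 1. Collecting the sign flips along the way, the symbol is +1.

1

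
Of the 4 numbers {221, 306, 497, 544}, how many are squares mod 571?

3

(221/571) = -1 → non-residue.
(306/571) = +1 → QR.
(497/571) = +1 → QR.
(544/571) = +1 → QR.
Total quadratic residues among the 4: 3.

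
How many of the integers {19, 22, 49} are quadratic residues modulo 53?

(19/53) = -1 → non-residue.
(22/53) = -1 → non-residue.
(49/53) = +1 → QR.
Total quadratic residues among the 3: 1.

1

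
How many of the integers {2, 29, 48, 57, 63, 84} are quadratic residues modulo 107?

3

(2/107) = -1 → non-residue.
(29/107) = +1 → QR.
(48/107) = +1 → QR.
(57/107) = +1 → QR.
(63/107) = -1 → non-residue.
(84/107) = -1 → non-residue.
Total quadratic residues among the 6: 3.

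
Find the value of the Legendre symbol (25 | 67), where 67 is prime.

Reciprocity: 25 ≡ 1 and 67 ≡ 3 (mod 4), so (25/67) = +(67/25).
Reduce top mod 25: now compute (17/25).
Reciprocity: 17 ≡ 1 and 25 ≡ 1 (mod 4), so (17/25) = +(25/17).
Reduce top mod 17: now compute (8/17).
Pull out 2^3: since 17 ≡ 1 (mod 8), (2/17) = +1, so (2/17)^3 = +1.
Reached (1/17) = 1. Collecting the sign flips along the way, the symbol is +1.

1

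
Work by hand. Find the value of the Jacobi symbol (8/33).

Pull out 2^3: since 33 ≡ 1 (mod 8), (2/33) = +1, so (2/33)^3 = +1.
Reached (1/33) = 1. Collecting the sign flips along the way, the symbol is +1.

1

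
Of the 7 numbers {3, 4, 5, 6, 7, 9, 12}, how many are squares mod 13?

4

(3/13) = +1 → QR.
(4/13) = +1 → QR.
(5/13) = -1 → non-residue.
(6/13) = -1 → non-residue.
(7/13) = -1 → non-residue.
(9/13) = +1 → QR.
(12/13) = +1 → QR.
Total quadratic residues among the 7: 4.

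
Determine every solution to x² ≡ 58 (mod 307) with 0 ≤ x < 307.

66, 241

Since 307 ≡ 3 (mod 4), a square root of 58 is 58^((307+1)/4) = 58^77 mod 307.
Repeated squaring: 58^2≡294, 58^4≡169, 58^8≡10, 58^16≡100, 58^32≡176, 58^64≡276 (mod 307).
58^77 = 58^(64+8+4+1) ≡ 66 (mod 307).
Check: 66² = 4356 ≡ 58 (mod 307). The two roots are 66 and 241.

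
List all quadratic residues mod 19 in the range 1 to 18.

1, 4, 5, 6, 7, 9, 11, 16, 17

Square k = 1,…,9 (k and 19−k give the same square):
1²=1, 2²=4, 3²=9, 4²=16, 5²≡6, 6²≡17, 7²≡11, 8²≡7, 9²≡5 (mod 19).
So the quadratic residues mod 19 are {1, 4, 5, 6, 7, 9, 11, 16, 17}.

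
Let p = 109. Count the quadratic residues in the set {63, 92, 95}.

(63/109) = +1 → QR.
(92/109) = -1 → non-residue.
(95/109) = -1 → non-residue.
Total quadratic residues among the 3: 1.

1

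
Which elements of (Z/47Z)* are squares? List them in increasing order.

Square k = 1,…,23 (k and 47−k give the same square):
1²=1, 2²=4, 3²=9, 4²=16, 5²=25, 6²=36, 7²≡2, 8²≡17, 9²≡34, 10²≡6, 11²≡27, 12²≡3, 13²≡28, 14²≡8, 15²≡37, 16²≡21, 17²≡7, 18²≡42, 19²≡32, 20²≡24, 21²≡18, 22²≡14, 23²≡12 (mod 47).
So the quadratic residues mod 47 are {1, 2, 3, 4, 6, 7, 8, 9, 12, 14, 16, 17, 18, 21, 24, 25, 27, 28, 32, 34, 36, 37, 42}.

1 2 3 4 6 7 8 9 12 14 16 17 18 21 24 25 27 28 32 34 36 37 42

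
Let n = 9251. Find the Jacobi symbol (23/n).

1

Reciprocity: 23 ≡ 3 and 9251 ≡ 3 (mod 4), so (23/9251) = −(9251/23).
Reduce top mod 23: now compute (5/23).
Reciprocity: 5 ≡ 1 and 23 ≡ 3 (mod 4), so (5/23) = +(23/5).
Reduce top mod 5: now compute (3/5).
Reciprocity: 3 ≡ 3 and 5 ≡ 1 (mod 4), so (3/5) = +(5/3).
Reduce top mod 3: now compute (2/3).
Pull out 2: since 3 ≡ 3 (mod 8), (2/3) = -1.
Reached (1/3) = 1. Collecting the sign flips along the way, the symbol is +1.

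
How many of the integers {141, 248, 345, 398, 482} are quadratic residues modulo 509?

(141/509) = +1 → QR.
(248/509) = +1 → QR.
(345/509) = -1 → non-residue.
(398/509) = -1 → non-residue.
(482/509) = -1 → non-residue.
Total quadratic residues among the 5: 2.

2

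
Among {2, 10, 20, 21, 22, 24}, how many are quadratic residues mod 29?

3

(2/29) = -1 → non-residue.
(10/29) = -1 → non-residue.
(20/29) = +1 → QR.
(21/29) = -1 → non-residue.
(22/29) = +1 → QR.
(24/29) = +1 → QR.
Total quadratic residues among the 6: 3.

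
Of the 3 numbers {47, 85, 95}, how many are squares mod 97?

(47/97) = +1 → QR.
(85/97) = +1 → QR.
(95/97) = +1 → QR.
Total quadratic residues among the 3: 3.

3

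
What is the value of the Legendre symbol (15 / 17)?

Euler's criterion: (15/17) ≡ 15^8 (mod 17).
15^2 ≡ 4 (mod 17)
15^4 ≡ 16 (mod 17)
15^8 ≡ 1 (mod 17)
15^8 = 15^(8) ≡ 1 (mod 17).
Result is 1, so (15/17) = 1.

1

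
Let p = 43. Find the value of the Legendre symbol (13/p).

Reciprocity: 13 ≡ 1 and 43 ≡ 3 (mod 4), so (13/43) = +(43/13).
Reduce top mod 13: now compute (4/13).
Pull out 2^2: since 13 ≡ 5 (mod 8), (2/13) = -1, so (2/13)^2 = +1.
Reached (1/13) = 1. Collecting the sign flips along the way, the symbol is +1.

1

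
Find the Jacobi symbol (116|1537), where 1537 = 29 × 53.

0

Pull out 2^2: since 1537 ≡ 1 (mod 8), (2/1537) = +1, so (2/1537)^2 = +1.
Reciprocity: 29 ≡ 1 and 1537 ≡ 1 (mod 4), so (29/1537) = +(1537/29).
Reduce top mod 29: now compute (0/29).
Top reduces to 0: gcd > 1, so the symbol is 0.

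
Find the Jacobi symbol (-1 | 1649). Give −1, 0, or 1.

1

First reduce: -1 ≡ 1648 (mod 1649).
Pull out 2^4: since 1649 ≡ 1 (mod 8), (2/1649) = +1, so (2/1649)^4 = +1.
Reciprocity: 103 ≡ 3 and 1649 ≡ 1 (mod 4), so (103/1649) = +(1649/103).
Reduce top mod 103: now compute (1/103).
Reached (1/103) = 1. Collecting the sign flips along the way, the symbol is +1.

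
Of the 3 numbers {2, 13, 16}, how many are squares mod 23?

(2/23) = +1 → QR.
(13/23) = +1 → QR.
(16/23) = +1 → QR.
Total quadratic residues among the 3: 3.

3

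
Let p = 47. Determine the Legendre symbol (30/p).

Pull out 2: since 47 ≡ 7 (mod 8), (2/47) = +1.
Reciprocity: 15 ≡ 3 and 47 ≡ 3 (mod 4), so (15/47) = −(47/15).
Reduce top mod 15: now compute (2/15).
Pull out 2: since 15 ≡ 7 (mod 8), (2/15) = +1.
Reached (1/15) = 1. Collecting the sign flips along the way, the symbol is -1.

-1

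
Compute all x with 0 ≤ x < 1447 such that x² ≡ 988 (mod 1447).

73, 1374

Since 1447 ≡ 3 (mod 4), a square root of 988 is 988^((1447+1)/4) = 988^362 mod 1447.
Repeated squaring: 988^2≡866, 988^4≡410, 988^8≡248, 988^16≡730, 988^32≡404, 988^64≡1152, 988^128≡205, 988^256≡62 (mod 1447).
988^362 = 988^(256+64+32+8+2) ≡ 1374 (mod 1447).
Check: 1374² = 1887876 ≡ 988 (mod 1447). The two roots are 73 and 1374.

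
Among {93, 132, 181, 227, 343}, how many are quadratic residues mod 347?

3

(93/347) = +1 → QR.
(132/347) = +1 → QR.
(181/347) = +1 → QR.
(227/347) = -1 → non-residue.
(343/347) = -1 → non-residue.
Total quadratic residues among the 5: 3.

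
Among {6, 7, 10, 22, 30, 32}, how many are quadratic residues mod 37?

3

(6/37) = -1 → non-residue.
(7/37) = +1 → QR.
(10/37) = +1 → QR.
(22/37) = -1 → non-residue.
(30/37) = +1 → QR.
(32/37) = -1 → non-residue.
Total quadratic residues among the 6: 3.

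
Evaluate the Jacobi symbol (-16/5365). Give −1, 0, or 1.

First reduce: -16 ≡ 5349 (mod 5365).
Reciprocity: 5349 ≡ 1 and 5365 ≡ 1 (mod 4), so (5349/5365) = +(5365/5349).
Reduce top mod 5349: now compute (16/5349).
Pull out 2^4: since 5349 ≡ 5 (mod 8), (2/5349) = -1, so (2/5349)^4 = +1.
Reached (1/5349) = 1. Collecting the sign flips along the way, the symbol is +1.

1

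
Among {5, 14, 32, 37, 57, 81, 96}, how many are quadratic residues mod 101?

(5/101) = +1 → QR.
(14/101) = +1 → QR.
(32/101) = -1 → non-residue.
(37/101) = +1 → QR.
(57/101) = -1 → non-residue.
(81/101) = +1 → QR.
(96/101) = +1 → QR.
Total quadratic residues among the 7: 5.

5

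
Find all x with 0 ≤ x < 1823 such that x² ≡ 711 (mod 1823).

Since 1823 ≡ 3 (mod 4), a square root of 711 is 711^((1823+1)/4) = 711^456 mod 1823.
Repeated squaring: 711^2≡550, 711^4≡1705, 711^8≡1163, 711^16≡1726, 711^32≡294, 711^64≡755, 711^128≡1249, 711^256≡1336 (mod 1823).
711^456 = 711^(256+128+64+8) ≡ 254 (mod 1823).
Check: 254² = 64516 ≡ 711 (mod 1823). The two roots are 254 and 1569.

254, 1569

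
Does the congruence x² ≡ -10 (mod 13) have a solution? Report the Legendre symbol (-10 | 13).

1

First reduce: -10 ≡ 3 (mod 13).
Reciprocity: 3 ≡ 3 and 13 ≡ 1 (mod 4), so (3/13) = +(13/3).
Reduce top mod 3: now compute (1/3).
Reached (1/3) = 1. Collecting the sign flips along the way, the symbol is +1.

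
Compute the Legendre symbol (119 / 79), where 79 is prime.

1

Euler's criterion: (119/79) ≡ 40^39 (mod 79).
40^2 ≡ 20 (mod 79)
40^4 ≡ 5 (mod 79)
40^8 ≡ 25 (mod 79)
40^16 ≡ 72 (mod 79)
40^32 ≡ 49 (mod 79)
40^39 = 40^(32+4+2+1) ≡ 1 (mod 79).
Result is 1, so (119/79) = 1.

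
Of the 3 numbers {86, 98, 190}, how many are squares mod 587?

(86/587) = -1 → non-residue.
(98/587) = -1 → non-residue.
(190/587) = -1 → non-residue.
Total quadratic residues among the 3: 0.

0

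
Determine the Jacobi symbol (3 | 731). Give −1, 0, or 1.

Reciprocity: 3 ≡ 3 and 731 ≡ 3 (mod 4), so (3/731) = −(731/3).
Reduce top mod 3: now compute (2/3).
Pull out 2: since 3 ≡ 3 (mod 8), (2/3) = -1.
Reached (1/3) = 1. Collecting the sign flips along the way, the symbol is +1.

1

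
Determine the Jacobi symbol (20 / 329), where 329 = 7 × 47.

Pull out 2^2: since 329 ≡ 1 (mod 8), (2/329) = +1, so (2/329)^2 = +1.
Reciprocity: 5 ≡ 1 and 329 ≡ 1 (mod 4), so (5/329) = +(329/5).
Reduce top mod 5: now compute (4/5).
Pull out 2^2: since 5 ≡ 5 (mod 8), (2/5) = -1, so (2/5)^2 = +1.
Reached (1/5) = 1. Collecting the sign flips along the way, the symbol is +1.

1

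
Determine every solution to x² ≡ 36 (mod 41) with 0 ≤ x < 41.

6, 35

41 ≡ 1 (mod 4), so we find a root by search.
Trying successive values, 6² = 36 ≡ 36 (mod 41). The other root is 41 − 6 = 35.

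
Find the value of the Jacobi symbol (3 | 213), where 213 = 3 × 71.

0

Reciprocity: 3 ≡ 3 and 213 ≡ 1 (mod 4), so (3/213) = +(213/3).
Reduce top mod 3: now compute (0/3).
Top reduces to 0: gcd > 1, so the symbol is 0.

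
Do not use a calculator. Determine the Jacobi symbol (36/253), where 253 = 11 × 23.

Pull out 2^2: since 253 ≡ 5 (mod 8), (2/253) = -1, so (2/253)^2 = +1.
Reciprocity: 9 ≡ 1 and 253 ≡ 1 (mod 4), so (9/253) = +(253/9).
Reduce top mod 9: now compute (1/9).
Reached (1/9) = 1. Collecting the sign flips along the way, the symbol is +1.

1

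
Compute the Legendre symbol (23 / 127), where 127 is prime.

Reciprocity: 23 ≡ 3 and 127 ≡ 3 (mod 4), so (23/127) = −(127/23).
Reduce top mod 23: now compute (12/23).
Pull out 2^2: since 23 ≡ 7 (mod 8), (2/23) = +1, so (2/23)^2 = +1.
Reciprocity: 3 ≡ 3 and 23 ≡ 3 (mod 4), so (3/23) = −(23/3).
Reduce top mod 3: now compute (2/3).
Pull out 2: since 3 ≡ 3 (mod 8), (2/3) = -1.
Reached (1/3) = 1. Collecting the sign flips along the way, the symbol is -1.

-1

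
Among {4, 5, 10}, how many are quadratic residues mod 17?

(4/17) = +1 → QR.
(5/17) = -1 → non-residue.
(10/17) = -1 → non-residue.
Total quadratic residues among the 3: 1.

1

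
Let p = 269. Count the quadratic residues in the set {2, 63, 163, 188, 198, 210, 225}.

(2/269) = -1 → non-residue.
(63/269) = -1 → non-residue.
(163/269) = -1 → non-residue.
(188/269) = +1 → QR.
(198/269) = -1 → non-residue.
(210/269) = -1 → non-residue.
(225/269) = +1 → QR.
Total quadratic residues among the 7: 2.

2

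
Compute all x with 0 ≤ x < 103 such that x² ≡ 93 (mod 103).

Since 103 ≡ 3 (mod 4), a square root of 93 is 93^((103+1)/4) = 93^26 mod 103.
Repeated squaring: 93^2≡100, 93^4≡9, 93^8≡81, 93^16≡72 (mod 103).
93^26 = 93^(16+8+2) ≡ 14 (mod 103).
Check: 14² = 196 ≡ 93 (mod 103). The two roots are 14 and 89.

14, 89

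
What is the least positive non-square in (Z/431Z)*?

7

(2/431) = +1, so 2 is a residue.
(3/431) = +1, so 3 is a residue.
(4/431) = +1, so 4 is a residue.
(5/431) = +1, so 5 is a residue.
(6/431) = +1, so 6 is a residue.
(7/431) = −1, so 7 is the smallest positive non-residue mod 431.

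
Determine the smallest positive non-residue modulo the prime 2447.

(2/2447) = +1, so 2 is a residue.
(3/2447) = +1, so 3 is a residue.
(4/2447) = +1, so 4 is a residue.
(5/2447) = −1, so 5 is the smallest positive non-residue mod 2447.

5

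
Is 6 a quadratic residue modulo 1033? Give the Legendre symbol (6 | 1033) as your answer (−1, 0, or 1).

1

Pull out 2: since 1033 ≡ 1 (mod 8), (2/1033) = +1.
Reciprocity: 3 ≡ 3 and 1033 ≡ 1 (mod 4), so (3/1033) = +(1033/3).
Reduce top mod 3: now compute (1/3).
Reached (1/3) = 1. Collecting the sign flips along the way, the symbol is +1.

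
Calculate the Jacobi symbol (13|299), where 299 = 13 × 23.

Reciprocity: 13 ≡ 1 and 299 ≡ 3 (mod 4), so (13/299) = +(299/13).
Reduce top mod 13: now compute (0/13).
Top reduces to 0: gcd > 1, so the symbol is 0.

0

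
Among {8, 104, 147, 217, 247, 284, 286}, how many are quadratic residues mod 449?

2

(8/449) = +1 → QR.
(104/449) = -1 → non-residue.
(147/449) = -1 → non-residue.
(217/449) = -1 → non-residue.
(247/449) = +1 → QR.
(284/449) = -1 → non-residue.
(286/449) = -1 → non-residue.
Total quadratic residues among the 7: 2.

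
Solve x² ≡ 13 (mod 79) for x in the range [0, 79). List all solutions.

Since 79 ≡ 3 (mod 4), a square root of 13 is 13^((79+1)/4) = 13^20 mod 79.
Repeated squaring: 13^2≡11, 13^4≡42, 13^8≡26, 13^16≡44 (mod 79).
13^20 = 13^(16+4) ≡ 31 (mod 79).
Check: 31² = 961 ≡ 13 (mod 79). The two roots are 31 and 48.

31, 48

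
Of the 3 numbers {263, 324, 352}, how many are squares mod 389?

(263/389) = -1 → non-residue.
(324/389) = +1 → QR.
(352/389) = -1 → non-residue.
Total quadratic residues among the 3: 1.

1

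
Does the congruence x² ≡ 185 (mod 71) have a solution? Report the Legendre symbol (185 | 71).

First reduce: 185 ≡ 43 (mod 71).
Reciprocity: 43 ≡ 3 and 71 ≡ 3 (mod 4), so (43/71) = −(71/43).
Reduce top mod 43: now compute (28/43).
Pull out 2^2: since 43 ≡ 3 (mod 8), (2/43) = -1, so (2/43)^2 = +1.
Reciprocity: 7 ≡ 3 and 43 ≡ 3 (mod 4), so (7/43) = −(43/7).
Reduce top mod 7: now compute (1/7).
Reached (1/7) = 1. Collecting the sign flips along the way, the symbol is +1.

1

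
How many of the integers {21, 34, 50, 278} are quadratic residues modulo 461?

(21/461) = +1 → QR.
(34/461) = -1 → non-residue.
(50/461) = -1 → non-residue.
(278/461) = -1 → non-residue.
Total quadratic residues among the 4: 1.

1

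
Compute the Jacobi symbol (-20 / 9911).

-1

First reduce: -20 ≡ 9891 (mod 9911).
Reciprocity: 9891 ≡ 3 and 9911 ≡ 3 (mod 4), so (9891/9911) = −(9911/9891).
Reduce top mod 9891: now compute (20/9891).
Pull out 2^2: since 9891 ≡ 3 (mod 8), (2/9891) = -1, so (2/9891)^2 = +1.
Reciprocity: 5 ≡ 1 and 9891 ≡ 3 (mod 4), so (5/9891) = +(9891/5).
Reduce top mod 5: now compute (1/5).
Reached (1/5) = 1. Collecting the sign flips along the way, the symbol is -1.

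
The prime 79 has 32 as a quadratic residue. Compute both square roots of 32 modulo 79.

Since 79 ≡ 3 (mod 4), a square root of 32 is 32^((79+1)/4) = 32^20 mod 79.
Repeated squaring: 32^2≡76, 32^4≡9, 32^8≡2, 32^16≡4 (mod 79).
32^20 = 32^(16+4) ≡ 36 (mod 79).
Check: 36² = 1296 ≡ 32 (mod 79). The two roots are 36 and 43.

36, 43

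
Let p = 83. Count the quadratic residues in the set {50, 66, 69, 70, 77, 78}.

4

(50/83) = -1 → non-residue.
(66/83) = -1 → non-residue.
(69/83) = +1 → QR.
(70/83) = +1 → QR.
(77/83) = +1 → QR.
(78/83) = +1 → QR.
Total quadratic residues among the 6: 4.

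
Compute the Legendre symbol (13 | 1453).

1

Reciprocity: 13 ≡ 1 and 1453 ≡ 1 (mod 4), so (13/1453) = +(1453/13).
Reduce top mod 13: now compute (10/13).
Pull out 2: since 13 ≡ 5 (mod 8), (2/13) = -1.
Reciprocity: 5 ≡ 1 and 13 ≡ 1 (mod 4), so (5/13) = +(13/5).
Reduce top mod 5: now compute (3/5).
Reciprocity: 3 ≡ 3 and 5 ≡ 1 (mod 4), so (3/5) = +(5/3).
Reduce top mod 3: now compute (2/3).
Pull out 2: since 3 ≡ 3 (mod 8), (2/3) = -1.
Reached (1/3) = 1. Collecting the sign flips along the way, the symbol is +1.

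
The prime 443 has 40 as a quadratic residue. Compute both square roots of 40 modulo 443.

Since 443 ≡ 3 (mod 4), a square root of 40 is 40^((443+1)/4) = 40^111 mod 443.
Repeated squaring: 40^2≡271, 40^4≡346, 40^8≡106, 40^16≡161, 40^32≡227, 40^64≡141 (mod 443).
40^111 = 40^(64+32+8+4+2+1) ≡ 37 (mod 443).
Check: 37² = 1369 ≡ 40 (mod 443). The two roots are 37 and 406.

37, 406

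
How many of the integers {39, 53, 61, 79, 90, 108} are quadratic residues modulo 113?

(39/113) = -1 → non-residue.
(53/113) = +1 → QR.
(61/113) = +1 → QR.
(79/113) = -1 → non-residue.
(90/113) = -1 → non-residue.
(108/113) = -1 → non-residue.
Total quadratic residues among the 6: 2.

2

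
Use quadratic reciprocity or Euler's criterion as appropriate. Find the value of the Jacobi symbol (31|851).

-1

Reciprocity: 31 ≡ 3 and 851 ≡ 3 (mod 4), so (31/851) = −(851/31).
Reduce top mod 31: now compute (14/31).
Pull out 2: since 31 ≡ 7 (mod 8), (2/31) = +1.
Reciprocity: 7 ≡ 3 and 31 ≡ 3 (mod 4), so (7/31) = −(31/7).
Reduce top mod 7: now compute (3/7).
Reciprocity: 3 ≡ 3 and 7 ≡ 3 (mod 4), so (3/7) = −(7/3).
Reduce top mod 3: now compute (1/3).
Reached (1/3) = 1. Collecting the sign flips along the way, the symbol is -1.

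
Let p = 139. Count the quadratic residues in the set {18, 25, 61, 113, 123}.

2

(18/139) = -1 → non-residue.
(25/139) = +1 → QR.
(61/139) = -1 → non-residue.
(113/139) = +1 → QR.
(123/139) = -1 → non-residue.
Total quadratic residues among the 5: 2.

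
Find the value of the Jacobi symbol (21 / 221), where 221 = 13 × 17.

Reciprocity: 21 ≡ 1 and 221 ≡ 1 (mod 4), so (21/221) = +(221/21).
Reduce top mod 21: now compute (11/21).
Reciprocity: 11 ≡ 3 and 21 ≡ 1 (mod 4), so (11/21) = +(21/11).
Reduce top mod 11: now compute (10/11).
Pull out 2: since 11 ≡ 3 (mod 8), (2/11) = -1.
Reciprocity: 5 ≡ 1 and 11 ≡ 3 (mod 4), so (5/11) = +(11/5).
Reduce top mod 5: now compute (1/5).
Reached (1/5) = 1. Collecting the sign flips along the way, the symbol is -1.

-1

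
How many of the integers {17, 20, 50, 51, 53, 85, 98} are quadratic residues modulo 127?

(17/127) = +1 → QR.
(20/127) = -1 → non-residue.
(50/127) = +1 → QR.
(51/127) = -1 → non-residue.
(53/127) = -1 → non-residue.
(85/127) = -1 → non-residue.
(98/127) = +1 → QR.
Total quadratic residues among the 7: 3.

3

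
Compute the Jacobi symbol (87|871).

Reciprocity: 87 ≡ 3 and 871 ≡ 3 (mod 4), so (87/871) = −(871/87).
Reduce top mod 87: now compute (1/87).
Reached (1/87) = 1. Collecting the sign flips along the way, the symbol is -1.

-1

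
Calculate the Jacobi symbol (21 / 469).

Reciprocity: 21 ≡ 1 and 469 ≡ 1 (mod 4), so (21/469) = +(469/21).
Reduce top mod 21: now compute (7/21).
Reciprocity: 7 ≡ 3 and 21 ≡ 1 (mod 4), so (7/21) = +(21/7).
Reduce top mod 7: now compute (0/7).
Top reduces to 0: gcd > 1, so the symbol is 0.

0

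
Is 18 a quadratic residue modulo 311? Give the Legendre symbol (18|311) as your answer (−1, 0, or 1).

1

Pull out 2: since 311 ≡ 7 (mod 8), (2/311) = +1.
Reciprocity: 9 ≡ 1 and 311 ≡ 3 (mod 4), so (9/311) = +(311/9).
Reduce top mod 9: now compute (5/9).
Reciprocity: 5 ≡ 1 and 9 ≡ 1 (mod 4), so (5/9) = +(9/5).
Reduce top mod 5: now compute (4/5).
Pull out 2^2: since 5 ≡ 5 (mod 8), (2/5) = -1, so (2/5)^2 = +1.
Reached (1/5) = 1. Collecting the sign flips along the way, the symbol is +1.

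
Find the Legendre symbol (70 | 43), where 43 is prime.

First reduce: 70 ≡ 27 (mod 43).
Reciprocity: 27 ≡ 3 and 43 ≡ 3 (mod 4), so (27/43) = −(43/27).
Reduce top mod 27: now compute (16/27).
Pull out 2^4: since 27 ≡ 3 (mod 8), (2/27) = -1, so (2/27)^4 = +1.
Reached (1/27) = 1. Collecting the sign flips along the way, the symbol is -1.

-1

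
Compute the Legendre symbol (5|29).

Euler's criterion: (5/29) ≡ 5^14 (mod 29).
5^2 ≡ 25 (mod 29)
5^4 ≡ 16 (mod 29)
5^8 ≡ 24 (mod 29)
5^14 = 5^(8+4+2) ≡ 1 (mod 29).
Result is 1, so (5/29) = 1.

1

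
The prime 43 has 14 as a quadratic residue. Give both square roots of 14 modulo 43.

Since 43 ≡ 3 (mod 4), a square root of 14 is 14^((43+1)/4) = 14^11 mod 43.
Repeated squaring: 14^2≡24, 14^4≡17, 14^8≡31 (mod 43).
14^11 = 14^(8+2+1) ≡ 10 (mod 43).
Check: 10² = 100 ≡ 14 (mod 43). The two roots are 10 and 33.

10, 33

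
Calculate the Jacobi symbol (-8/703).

First reduce: -8 ≡ 695 (mod 703).
Reciprocity: 695 ≡ 3 and 703 ≡ 3 (mod 4), so (695/703) = −(703/695).
Reduce top mod 695: now compute (8/695).
Pull out 2^3: since 695 ≡ 7 (mod 8), (2/695) = +1, so (2/695)^3 = +1.
Reached (1/695) = 1. Collecting the sign flips along the way, the symbol is -1.

-1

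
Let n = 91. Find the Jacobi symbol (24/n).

Pull out 2^3: since 91 ≡ 3 (mod 8), (2/91) = -1, so (2/91)^3 = -1.
Reciprocity: 3 ≡ 3 and 91 ≡ 3 (mod 4), so (3/91) = −(91/3).
Reduce top mod 3: now compute (1/3).
Reached (1/3) = 1. Collecting the sign flips along the way, the symbol is +1.

1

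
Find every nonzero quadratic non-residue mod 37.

2,5,6,8,13,14,15,17,18,19,20,22,23,24,29,31,32,35

Square k = 1,…,18 (k and 37−k give the same square):
1²=1, 2²=4, 3²=9, 4²=16, 5²=25, 6²=36, 7²≡12, 8²≡27, 9²≡7, 10²≡26, 11²≡10, 12²≡33, 13²≡21, 14²≡11, 15²≡3, 16²≡34, 17²≡30, 18²≡28 (mod 37).
The residues are {1, 3, 4, 7, 9, 10, 11, 12, 16, 21, 25, 26, 27, 28, 30, 33, 34, 36}; the non-residues are the remaining 18 nonzero classes.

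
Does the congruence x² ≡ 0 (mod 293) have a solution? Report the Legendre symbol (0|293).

Top reduces to 0: gcd > 1, so the symbol is 0.

0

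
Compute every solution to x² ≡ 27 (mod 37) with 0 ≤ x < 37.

37 ≡ 1 (mod 4), so we find a root by search.
Trying successive values, 8² = 64 ≡ 27 (mod 37). The other root is 37 − 8 = 29.

8, 29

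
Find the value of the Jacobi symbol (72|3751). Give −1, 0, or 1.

Pull out 2^3: since 3751 ≡ 7 (mod 8), (2/3751) = +1, so (2/3751)^3 = +1.
Reciprocity: 9 ≡ 1 and 3751 ≡ 3 (mod 4), so (9/3751) = +(3751/9).
Reduce top mod 9: now compute (7/9).
Reciprocity: 7 ≡ 3 and 9 ≡ 1 (mod 4), so (7/9) = +(9/7).
Reduce top mod 7: now compute (2/7).
Pull out 2: since 7 ≡ 7 (mod 8), (2/7) = +1.
Reached (1/7) = 1. Collecting the sign flips along the way, the symbol is +1.

1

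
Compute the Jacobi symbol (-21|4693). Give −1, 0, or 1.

First reduce: -21 ≡ 4672 (mod 4693).
Pull out 2^6: since 4693 ≡ 5 (mod 8), (2/4693) = -1, so (2/4693)^6 = +1.
Reciprocity: 73 ≡ 1 and 4693 ≡ 1 (mod 4), so (73/4693) = +(4693/73).
Reduce top mod 73: now compute (21/73).
Reciprocity: 21 ≡ 1 and 73 ≡ 1 (mod 4), so (21/73) = +(73/21).
Reduce top mod 21: now compute (10/21).
Pull out 2: since 21 ≡ 5 (mod 8), (2/21) = -1.
Reciprocity: 5 ≡ 1 and 21 ≡ 1 (mod 4), so (5/21) = +(21/5).
Reduce top mod 5: now compute (1/5).
Reached (1/5) = 1. Collecting the sign flips along the way, the symbol is -1.

-1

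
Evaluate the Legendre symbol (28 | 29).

1

Euler's criterion: (28/29) ≡ 28^14 (mod 29).
28^2 ≡ 1 (mod 29)
28^4 ≡ 1 (mod 29)
28^8 ≡ 1 (mod 29)
28^14 = 28^(8+4+2) ≡ 1 (mod 29).
Result is 1, so (28/29) = 1.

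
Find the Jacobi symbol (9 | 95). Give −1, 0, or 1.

Reciprocity: 9 ≡ 1 and 95 ≡ 3 (mod 4), so (9/95) = +(95/9).
Reduce top mod 9: now compute (5/9).
Reciprocity: 5 ≡ 1 and 9 ≡ 1 (mod 4), so (5/9) = +(9/5).
Reduce top mod 5: now compute (4/5).
Pull out 2^2: since 5 ≡ 5 (mod 8), (2/5) = -1, so (2/5)^2 = +1.
Reached (1/5) = 1. Collecting the sign flips along the way, the symbol is +1.

1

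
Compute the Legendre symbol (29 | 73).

-1

Reciprocity: 29 ≡ 1 and 73 ≡ 1 (mod 4), so (29/73) = +(73/29).
Reduce top mod 29: now compute (15/29).
Reciprocity: 15 ≡ 3 and 29 ≡ 1 (mod 4), so (15/29) = +(29/15).
Reduce top mod 15: now compute (14/15).
Pull out 2: since 15 ≡ 7 (mod 8), (2/15) = +1.
Reciprocity: 7 ≡ 3 and 15 ≡ 3 (mod 4), so (7/15) = −(15/7).
Reduce top mod 7: now compute (1/7).
Reached (1/7) = 1. Collecting the sign flips along the way, the symbol is -1.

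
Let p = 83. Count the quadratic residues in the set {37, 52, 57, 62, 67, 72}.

1

(37/83) = +1 → QR.
(52/83) = -1 → non-residue.
(57/83) = -1 → non-residue.
(62/83) = -1 → non-residue.
(67/83) = -1 → non-residue.
(72/83) = -1 → non-residue.
Total quadratic residues among the 6: 1.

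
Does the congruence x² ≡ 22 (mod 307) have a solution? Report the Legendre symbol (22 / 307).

-1

Euler's criterion: (22/307) ≡ 22^153 (mod 307).
22^2 ≡ 177 (mod 307)
22^4 ≡ 15 (mod 307)
22^8 ≡ 225 (mod 307)
22^16 ≡ 277 (mod 307)
22^32 ≡ 286 (mod 307)
22^64 ≡ 134 (mod 307)
22^128 ≡ 150 (mod 307)
22^153 = 22^(128+16+8+1) ≡ 306 (mod 307).
Result is 306 ≡ −1, so (22/307) = −1.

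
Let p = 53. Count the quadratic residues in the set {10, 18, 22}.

(10/53) = +1 → QR.
(18/53) = -1 → non-residue.
(22/53) = -1 → non-residue.
Total quadratic residues among the 3: 1.

1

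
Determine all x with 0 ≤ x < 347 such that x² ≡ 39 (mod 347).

115, 232

Since 347 ≡ 3 (mod 4), a square root of 39 is 39^((347+1)/4) = 39^87 mod 347.
Repeated squaring: 39^2≡133, 39^4≡339, 39^8≡64, 39^16≡279, 39^32≡113, 39^64≡277 (mod 347).
39^87 = 39^(64+16+4+2+1) ≡ 115 (mod 347).
Check: 115² = 13225 ≡ 39 (mod 347). The two roots are 115 and 232.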